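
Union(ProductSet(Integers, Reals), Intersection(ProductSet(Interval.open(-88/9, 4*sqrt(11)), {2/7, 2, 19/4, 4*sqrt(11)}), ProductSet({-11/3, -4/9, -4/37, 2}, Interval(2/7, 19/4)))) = Union(ProductSet({-11/3, -4/9, -4/37, 2}, {2/7, 2, 19/4}), ProductSet(Integers, Reals))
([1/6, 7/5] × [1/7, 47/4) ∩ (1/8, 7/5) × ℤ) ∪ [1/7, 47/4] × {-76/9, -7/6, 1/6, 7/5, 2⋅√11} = ([1/6, 7/5) × {1, 2, …, 11}) ∪ ([1/7, 47/4] × {-76/9, -7/6, 1/6, 7/5, 2⋅√11})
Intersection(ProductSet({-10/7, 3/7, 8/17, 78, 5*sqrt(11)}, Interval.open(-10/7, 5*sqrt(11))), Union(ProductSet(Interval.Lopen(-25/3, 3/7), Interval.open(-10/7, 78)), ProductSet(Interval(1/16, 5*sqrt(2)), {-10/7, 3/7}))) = Union(ProductSet({-10/7, 3/7}, Interval.open(-10/7, 5*sqrt(11))), ProductSet({3/7, 8/17}, {3/7}))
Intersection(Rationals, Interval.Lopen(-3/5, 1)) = Intersection(Interval.Lopen(-3/5, 1), Rationals)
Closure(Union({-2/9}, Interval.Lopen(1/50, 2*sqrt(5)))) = Union({-2/9}, Interval(1/50, 2*sqrt(5)))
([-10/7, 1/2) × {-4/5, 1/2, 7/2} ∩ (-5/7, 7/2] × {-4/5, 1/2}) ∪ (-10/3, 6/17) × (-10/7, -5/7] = ((-5/7, 1/2) × {-4/5, 1/2}) ∪ ((-10/3, 6/17) × (-10/7, -5/7])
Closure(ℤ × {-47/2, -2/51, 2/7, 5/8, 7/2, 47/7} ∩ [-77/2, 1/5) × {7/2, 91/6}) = {-38, -37, …, 0} × {7/2}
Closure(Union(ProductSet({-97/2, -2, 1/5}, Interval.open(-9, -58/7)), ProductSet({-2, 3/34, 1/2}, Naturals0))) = Union(ProductSet({-97/2, -2, 1/5}, Interval(-9, -58/7)), ProductSet({-2, 3/34, 1/2}, Naturals0))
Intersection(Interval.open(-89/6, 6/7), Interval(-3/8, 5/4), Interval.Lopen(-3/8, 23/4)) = Interval.open(-3/8, 6/7)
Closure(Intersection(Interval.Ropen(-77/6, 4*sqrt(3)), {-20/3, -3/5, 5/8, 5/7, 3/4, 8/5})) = {-20/3, -3/5, 5/8, 5/7, 3/4, 8/5}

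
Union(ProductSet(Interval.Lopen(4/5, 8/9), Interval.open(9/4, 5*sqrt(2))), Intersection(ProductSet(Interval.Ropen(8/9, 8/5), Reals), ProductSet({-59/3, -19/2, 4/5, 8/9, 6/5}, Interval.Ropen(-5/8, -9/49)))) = Union(ProductSet({8/9, 6/5}, Interval.Ropen(-5/8, -9/49)), ProductSet(Interval.Lopen(4/5, 8/9), Interval.open(9/4, 5*sqrt(2))))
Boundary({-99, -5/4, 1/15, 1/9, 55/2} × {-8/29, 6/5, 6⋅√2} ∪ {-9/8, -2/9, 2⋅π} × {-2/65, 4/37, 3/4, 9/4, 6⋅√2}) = ({-99, -5/4, 1/15, 1/9, 55/2} × {-8/29, 6/5, 6⋅√2}) ∪ ({-9/8, -2/9, 2⋅π} × {-2/65, 4/37, 3/4, 9/4, 6⋅√2})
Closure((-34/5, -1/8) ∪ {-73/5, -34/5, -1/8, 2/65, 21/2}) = {-73/5, 2/65, 21/2} ∪ [-34/5, -1/8]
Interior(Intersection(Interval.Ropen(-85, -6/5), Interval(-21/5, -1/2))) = Interval.open(-21/5, -6/5)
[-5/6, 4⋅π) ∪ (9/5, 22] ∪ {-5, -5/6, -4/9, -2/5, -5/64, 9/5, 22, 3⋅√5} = {-5} ∪ [-5/6, 22]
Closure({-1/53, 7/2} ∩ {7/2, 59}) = {7/2}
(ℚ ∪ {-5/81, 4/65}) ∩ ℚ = ℚ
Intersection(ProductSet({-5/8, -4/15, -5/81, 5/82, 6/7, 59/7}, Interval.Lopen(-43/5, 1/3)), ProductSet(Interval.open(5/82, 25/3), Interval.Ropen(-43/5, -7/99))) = ProductSet({6/7}, Interval.open(-43/5, -7/99))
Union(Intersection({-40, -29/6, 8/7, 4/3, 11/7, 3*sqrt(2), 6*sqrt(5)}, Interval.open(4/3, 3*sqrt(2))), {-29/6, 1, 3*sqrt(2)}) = {-29/6, 1, 11/7, 3*sqrt(2)}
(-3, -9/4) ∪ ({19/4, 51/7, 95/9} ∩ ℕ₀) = (-3, -9/4)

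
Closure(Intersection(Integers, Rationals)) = Integers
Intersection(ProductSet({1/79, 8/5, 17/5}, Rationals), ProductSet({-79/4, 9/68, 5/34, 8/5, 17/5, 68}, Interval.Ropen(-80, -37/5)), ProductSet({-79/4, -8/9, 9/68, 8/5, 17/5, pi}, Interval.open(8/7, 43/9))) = EmptySet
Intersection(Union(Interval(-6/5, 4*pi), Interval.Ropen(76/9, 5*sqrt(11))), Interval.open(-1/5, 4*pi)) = Interval.open(-1/5, 4*pi)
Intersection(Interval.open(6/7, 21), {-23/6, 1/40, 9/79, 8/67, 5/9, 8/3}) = {8/3}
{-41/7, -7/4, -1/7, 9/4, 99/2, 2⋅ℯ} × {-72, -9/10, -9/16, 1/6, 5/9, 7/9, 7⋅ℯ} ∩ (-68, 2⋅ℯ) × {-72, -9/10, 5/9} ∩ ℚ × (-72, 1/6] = {-41/7, -7/4, -1/7, 9/4} × {-9/10}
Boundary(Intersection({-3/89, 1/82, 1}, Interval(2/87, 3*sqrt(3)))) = {1}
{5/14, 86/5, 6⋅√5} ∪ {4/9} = {5/14, 4/9, 86/5, 6⋅√5}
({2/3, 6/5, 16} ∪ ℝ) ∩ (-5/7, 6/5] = (-5/7, 6/5]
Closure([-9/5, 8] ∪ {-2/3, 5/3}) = [-9/5, 8]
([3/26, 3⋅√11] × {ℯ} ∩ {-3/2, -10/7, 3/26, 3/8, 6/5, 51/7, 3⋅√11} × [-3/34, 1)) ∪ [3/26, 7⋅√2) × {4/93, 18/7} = [3/26, 7⋅√2) × {4/93, 18/7}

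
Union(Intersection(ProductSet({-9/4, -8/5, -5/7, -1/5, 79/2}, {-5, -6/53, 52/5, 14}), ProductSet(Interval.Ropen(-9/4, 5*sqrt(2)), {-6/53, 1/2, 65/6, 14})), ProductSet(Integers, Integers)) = Union(ProductSet({-9/4, -8/5, -5/7, -1/5}, {-6/53, 14}), ProductSet(Integers, Integers))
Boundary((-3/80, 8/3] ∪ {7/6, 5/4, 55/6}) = {-3/80, 8/3, 55/6}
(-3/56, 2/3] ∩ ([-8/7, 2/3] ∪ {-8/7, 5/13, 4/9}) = (-3/56, 2/3]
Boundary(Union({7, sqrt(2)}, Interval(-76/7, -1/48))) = {-76/7, -1/48, 7, sqrt(2)}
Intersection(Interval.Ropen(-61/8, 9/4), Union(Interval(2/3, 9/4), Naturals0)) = Union(Interval.Ropen(2/3, 9/4), Range(0, 3, 1))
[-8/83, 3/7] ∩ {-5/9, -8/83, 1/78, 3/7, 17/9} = {-8/83, 1/78, 3/7}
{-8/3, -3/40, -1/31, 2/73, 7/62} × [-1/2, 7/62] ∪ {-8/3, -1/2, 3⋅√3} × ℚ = ({-8/3, -1/2, 3⋅√3} × ℚ) ∪ ({-8/3, -3/40, -1/31, 2/73, 7/62} × [-1/2, 7/62])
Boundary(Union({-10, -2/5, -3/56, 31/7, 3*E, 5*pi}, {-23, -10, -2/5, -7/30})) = {-23, -10, -2/5, -7/30, -3/56, 31/7, 3*E, 5*pi}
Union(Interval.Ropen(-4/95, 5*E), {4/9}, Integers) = Union(Integers, Interval.Ropen(-4/95, 5*E))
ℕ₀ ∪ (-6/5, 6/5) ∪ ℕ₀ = (-6/5, 6/5) ∪ ℕ₀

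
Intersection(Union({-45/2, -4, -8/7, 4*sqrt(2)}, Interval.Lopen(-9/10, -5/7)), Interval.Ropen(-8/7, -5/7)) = Union({-8/7}, Interval.open(-9/10, -5/7))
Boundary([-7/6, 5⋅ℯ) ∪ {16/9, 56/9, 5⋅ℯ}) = {-7/6, 5⋅ℯ}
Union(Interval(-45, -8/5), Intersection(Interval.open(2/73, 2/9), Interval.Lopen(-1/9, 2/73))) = Interval(-45, -8/5)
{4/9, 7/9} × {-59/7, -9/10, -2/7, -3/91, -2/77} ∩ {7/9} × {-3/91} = {7/9} × {-3/91}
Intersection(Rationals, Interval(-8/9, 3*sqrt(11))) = Intersection(Interval(-8/9, 3*sqrt(11)), Rationals)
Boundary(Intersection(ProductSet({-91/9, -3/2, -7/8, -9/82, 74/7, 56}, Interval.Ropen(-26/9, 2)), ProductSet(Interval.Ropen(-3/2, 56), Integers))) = ProductSet({-3/2, -7/8, -9/82, 74/7}, Range(-2, 2, 1))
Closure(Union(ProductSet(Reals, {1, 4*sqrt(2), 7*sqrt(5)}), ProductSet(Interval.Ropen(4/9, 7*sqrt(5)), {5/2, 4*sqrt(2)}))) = Union(ProductSet(Interval(4/9, 7*sqrt(5)), {5/2, 4*sqrt(2)}), ProductSet(Reals, {1, 4*sqrt(2), 7*sqrt(5)}))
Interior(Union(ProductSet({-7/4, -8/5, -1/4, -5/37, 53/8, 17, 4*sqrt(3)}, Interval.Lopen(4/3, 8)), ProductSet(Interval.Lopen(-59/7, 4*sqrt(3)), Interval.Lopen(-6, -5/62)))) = ProductSet(Interval.open(-59/7, 4*sqrt(3)), Interval.open(-6, -5/62))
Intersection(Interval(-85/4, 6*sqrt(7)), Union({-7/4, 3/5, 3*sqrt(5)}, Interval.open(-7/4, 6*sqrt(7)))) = Interval.Ropen(-7/4, 6*sqrt(7))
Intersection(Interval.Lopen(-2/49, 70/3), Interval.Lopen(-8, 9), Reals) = Interval.Lopen(-2/49, 9)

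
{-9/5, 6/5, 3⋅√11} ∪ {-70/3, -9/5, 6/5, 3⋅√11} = {-70/3, -9/5, 6/5, 3⋅√11}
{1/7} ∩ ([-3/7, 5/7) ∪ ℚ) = {1/7}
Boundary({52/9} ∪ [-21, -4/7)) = {-21, -4/7, 52/9}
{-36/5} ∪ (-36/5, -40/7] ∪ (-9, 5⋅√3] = (-9, 5⋅√3]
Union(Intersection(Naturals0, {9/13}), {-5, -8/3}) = {-5, -8/3}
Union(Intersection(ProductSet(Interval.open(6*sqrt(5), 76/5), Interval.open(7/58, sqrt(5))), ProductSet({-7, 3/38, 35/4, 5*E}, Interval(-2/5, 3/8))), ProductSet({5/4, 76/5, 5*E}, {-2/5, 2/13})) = Union(ProductSet({5*E}, Interval.Lopen(7/58, 3/8)), ProductSet({5/4, 76/5, 5*E}, {-2/5, 2/13}))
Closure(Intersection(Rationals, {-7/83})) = {-7/83}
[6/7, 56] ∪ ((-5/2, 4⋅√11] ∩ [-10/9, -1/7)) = [-10/9, -1/7) ∪ [6/7, 56]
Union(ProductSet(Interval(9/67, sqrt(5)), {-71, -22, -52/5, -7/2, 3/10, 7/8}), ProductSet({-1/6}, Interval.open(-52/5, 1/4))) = Union(ProductSet({-1/6}, Interval.open(-52/5, 1/4)), ProductSet(Interval(9/67, sqrt(5)), {-71, -22, -52/5, -7/2, 3/10, 7/8}))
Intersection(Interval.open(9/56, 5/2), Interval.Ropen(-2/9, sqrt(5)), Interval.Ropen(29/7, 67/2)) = EmptySet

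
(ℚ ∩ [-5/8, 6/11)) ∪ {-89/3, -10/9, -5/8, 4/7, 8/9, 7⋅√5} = {-89/3, -10/9, 4/7, 8/9, 7⋅√5} ∪ (ℚ ∩ [-5/8, 6/11))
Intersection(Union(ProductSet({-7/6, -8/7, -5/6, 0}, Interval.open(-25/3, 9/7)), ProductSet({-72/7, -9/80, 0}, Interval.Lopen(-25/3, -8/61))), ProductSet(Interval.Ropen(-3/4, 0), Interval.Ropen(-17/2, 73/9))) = ProductSet({-9/80}, Interval.Lopen(-25/3, -8/61))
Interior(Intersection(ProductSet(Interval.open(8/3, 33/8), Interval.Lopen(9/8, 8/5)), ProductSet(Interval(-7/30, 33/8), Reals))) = ProductSet(Interval.open(8/3, 33/8), Interval.open(9/8, 8/5))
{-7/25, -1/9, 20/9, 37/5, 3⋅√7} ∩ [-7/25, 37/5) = {-7/25, -1/9, 20/9}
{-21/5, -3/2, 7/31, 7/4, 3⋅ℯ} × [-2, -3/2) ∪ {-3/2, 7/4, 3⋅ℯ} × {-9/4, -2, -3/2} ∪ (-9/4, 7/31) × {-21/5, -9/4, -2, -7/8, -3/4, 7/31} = ({-3/2, 7/4, 3⋅ℯ} × {-9/4, -2, -3/2}) ∪ ((-9/4, 7/31) × {-21/5, -9/4, -2, -7/8, -3/4, 7/31}) ∪ ({-21/5, -3/2, 7/31, 7/4, 3⋅ℯ} × [-2, -3/2))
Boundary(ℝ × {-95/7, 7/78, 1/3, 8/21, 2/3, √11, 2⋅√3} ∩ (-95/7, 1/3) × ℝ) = [-95/7, 1/3] × {-95/7, 7/78, 1/3, 8/21, 2/3, √11, 2⋅√3}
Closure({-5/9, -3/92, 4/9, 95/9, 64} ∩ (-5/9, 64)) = {-3/92, 4/9, 95/9}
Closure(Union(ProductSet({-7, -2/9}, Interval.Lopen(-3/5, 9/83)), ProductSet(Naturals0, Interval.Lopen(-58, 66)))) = Union(ProductSet({-7, -2/9}, Interval(-3/5, 9/83)), ProductSet(Naturals0, Interval(-58, 66)))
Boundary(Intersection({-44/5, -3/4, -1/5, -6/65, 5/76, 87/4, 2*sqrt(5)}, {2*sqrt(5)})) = {2*sqrt(5)}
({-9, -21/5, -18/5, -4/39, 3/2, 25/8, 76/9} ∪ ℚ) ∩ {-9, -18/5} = {-9, -18/5}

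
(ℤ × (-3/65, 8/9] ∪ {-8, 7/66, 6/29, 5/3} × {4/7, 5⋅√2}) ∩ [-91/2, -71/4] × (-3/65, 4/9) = {-45, -44, …, -18} × (-3/65, 4/9)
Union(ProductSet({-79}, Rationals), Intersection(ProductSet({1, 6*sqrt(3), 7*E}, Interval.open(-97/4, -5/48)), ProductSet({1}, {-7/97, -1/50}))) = ProductSet({-79}, Rationals)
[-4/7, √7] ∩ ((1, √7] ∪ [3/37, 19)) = [3/37, √7]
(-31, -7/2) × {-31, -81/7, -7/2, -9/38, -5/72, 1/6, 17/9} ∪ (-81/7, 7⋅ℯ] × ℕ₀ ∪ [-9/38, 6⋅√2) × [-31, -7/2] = ((-81/7, 7⋅ℯ] × ℕ₀) ∪ ((-31, -7/2) × {-31, -81/7, -7/2, -9/38, -5/72, 1/6, 17/9}) ∪ ([-9/38, 6⋅√2) × [-31, -7/2])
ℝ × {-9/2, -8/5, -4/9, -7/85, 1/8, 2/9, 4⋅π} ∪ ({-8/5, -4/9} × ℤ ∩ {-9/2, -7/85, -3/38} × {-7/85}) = ℝ × {-9/2, -8/5, -4/9, -7/85, 1/8, 2/9, 4⋅π}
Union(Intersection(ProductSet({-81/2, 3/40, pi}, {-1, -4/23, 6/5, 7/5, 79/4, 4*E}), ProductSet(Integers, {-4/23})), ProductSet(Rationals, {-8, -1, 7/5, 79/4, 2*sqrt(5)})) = ProductSet(Rationals, {-8, -1, 7/5, 79/4, 2*sqrt(5)})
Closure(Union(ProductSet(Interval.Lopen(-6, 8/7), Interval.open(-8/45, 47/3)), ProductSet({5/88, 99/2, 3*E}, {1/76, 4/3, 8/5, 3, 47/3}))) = Union(ProductSet({-6, 8/7}, Interval(-8/45, 47/3)), ProductSet({5/88, 99/2, 3*E}, {1/76, 4/3, 8/5, 3, 47/3}), ProductSet(Interval(-6, 8/7), {-8/45, 47/3}), ProductSet(Interval.Lopen(-6, 8/7), Interval.open(-8/45, 47/3)))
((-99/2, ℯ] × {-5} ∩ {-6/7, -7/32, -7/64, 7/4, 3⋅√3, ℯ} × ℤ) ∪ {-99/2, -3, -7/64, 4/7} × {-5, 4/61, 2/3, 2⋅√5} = ({-6/7, -7/32, -7/64, 7/4, ℯ} × {-5}) ∪ ({-99/2, -3, -7/64, 4/7} × {-5, 4/61, 2/3, 2⋅√5})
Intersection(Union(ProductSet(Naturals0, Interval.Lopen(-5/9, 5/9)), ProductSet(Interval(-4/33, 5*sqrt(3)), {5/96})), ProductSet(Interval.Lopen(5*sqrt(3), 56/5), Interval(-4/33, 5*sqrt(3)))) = ProductSet(Range(9, 12, 1), Interval(-4/33, 5/9))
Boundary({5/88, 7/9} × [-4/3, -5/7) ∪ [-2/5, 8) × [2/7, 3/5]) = ({-2/5, 8} × [2/7, 3/5]) ∪ ({5/88, 7/9} × [-4/3, -5/7]) ∪ ([-2/5, 8] × {2/7, 3/5})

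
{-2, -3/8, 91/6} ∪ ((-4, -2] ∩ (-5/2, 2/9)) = (-5/2, -2] ∪ {-3/8, 91/6}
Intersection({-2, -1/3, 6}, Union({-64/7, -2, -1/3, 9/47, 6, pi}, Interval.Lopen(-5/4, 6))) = {-2, -1/3, 6}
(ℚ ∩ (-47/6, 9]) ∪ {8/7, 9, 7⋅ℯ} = {7⋅ℯ} ∪ (ℚ ∩ (-47/6, 9])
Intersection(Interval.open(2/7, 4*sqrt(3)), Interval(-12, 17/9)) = Interval.Lopen(2/7, 17/9)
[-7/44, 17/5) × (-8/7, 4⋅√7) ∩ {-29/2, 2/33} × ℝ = {2/33} × (-8/7, 4⋅√7)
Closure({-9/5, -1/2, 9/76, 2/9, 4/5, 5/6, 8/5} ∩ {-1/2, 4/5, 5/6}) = {-1/2, 4/5, 5/6}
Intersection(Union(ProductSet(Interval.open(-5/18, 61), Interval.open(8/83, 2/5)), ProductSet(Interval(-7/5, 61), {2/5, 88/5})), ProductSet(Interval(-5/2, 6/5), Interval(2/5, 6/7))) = ProductSet(Interval(-7/5, 6/5), {2/5})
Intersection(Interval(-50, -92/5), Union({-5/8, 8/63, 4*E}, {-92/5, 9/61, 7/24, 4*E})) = {-92/5}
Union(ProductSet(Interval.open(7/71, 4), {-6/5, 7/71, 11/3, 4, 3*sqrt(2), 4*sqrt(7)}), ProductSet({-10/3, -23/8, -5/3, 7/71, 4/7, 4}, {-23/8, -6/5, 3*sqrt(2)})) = Union(ProductSet({-10/3, -23/8, -5/3, 7/71, 4/7, 4}, {-23/8, -6/5, 3*sqrt(2)}), ProductSet(Interval.open(7/71, 4), {-6/5, 7/71, 11/3, 4, 3*sqrt(2), 4*sqrt(7)}))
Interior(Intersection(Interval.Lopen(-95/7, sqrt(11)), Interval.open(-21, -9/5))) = Interval.open(-95/7, -9/5)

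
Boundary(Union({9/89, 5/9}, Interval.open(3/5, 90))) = {9/89, 5/9, 3/5, 90}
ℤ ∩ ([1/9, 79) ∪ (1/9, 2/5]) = {1, 2, …, 78}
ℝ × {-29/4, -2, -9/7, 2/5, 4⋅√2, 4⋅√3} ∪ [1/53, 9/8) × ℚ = ([1/53, 9/8) × ℚ) ∪ (ℝ × {-29/4, -2, -9/7, 2/5, 4⋅√2, 4⋅√3})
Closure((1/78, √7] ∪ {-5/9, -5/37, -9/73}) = {-5/9, -5/37, -9/73} ∪ [1/78, √7]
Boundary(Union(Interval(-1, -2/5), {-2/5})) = {-1, -2/5}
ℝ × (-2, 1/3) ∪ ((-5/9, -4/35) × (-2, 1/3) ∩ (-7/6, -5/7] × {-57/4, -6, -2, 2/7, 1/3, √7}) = ℝ × (-2, 1/3)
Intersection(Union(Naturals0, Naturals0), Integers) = Naturals0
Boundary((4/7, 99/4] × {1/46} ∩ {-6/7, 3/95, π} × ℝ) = {π} × {1/46}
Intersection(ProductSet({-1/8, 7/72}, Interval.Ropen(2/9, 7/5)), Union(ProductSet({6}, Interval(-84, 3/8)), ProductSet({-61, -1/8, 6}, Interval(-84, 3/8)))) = ProductSet({-1/8}, Interval(2/9, 3/8))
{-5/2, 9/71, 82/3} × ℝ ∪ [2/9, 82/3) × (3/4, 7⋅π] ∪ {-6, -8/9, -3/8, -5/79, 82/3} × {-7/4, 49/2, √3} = ({-5/2, 9/71, 82/3} × ℝ) ∪ ({-6, -8/9, -3/8, -5/79, 82/3} × {-7/4, 49/2, √3}) ∪ ([2/9, 82/3) × (3/4, 7⋅π])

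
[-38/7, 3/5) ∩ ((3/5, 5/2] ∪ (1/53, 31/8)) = (1/53, 3/5)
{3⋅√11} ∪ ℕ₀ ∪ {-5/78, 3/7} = {-5/78, 3/7, 3⋅√11} ∪ ℕ₀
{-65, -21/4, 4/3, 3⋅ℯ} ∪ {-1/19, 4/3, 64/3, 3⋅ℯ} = {-65, -21/4, -1/19, 4/3, 64/3, 3⋅ℯ}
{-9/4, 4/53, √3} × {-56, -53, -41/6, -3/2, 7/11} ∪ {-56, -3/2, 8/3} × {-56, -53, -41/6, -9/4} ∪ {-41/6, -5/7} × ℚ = ({-41/6, -5/7} × ℚ) ∪ ({-56, -3/2, 8/3} × {-56, -53, -41/6, -9/4}) ∪ ({-9/4, 4/53, √3} × {-56, -53, -41/6, -3/2, 7/11})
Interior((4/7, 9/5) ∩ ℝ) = (4/7, 9/5)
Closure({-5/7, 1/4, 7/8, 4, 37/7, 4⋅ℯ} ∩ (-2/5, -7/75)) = ∅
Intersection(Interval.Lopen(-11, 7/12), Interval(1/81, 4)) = Interval(1/81, 7/12)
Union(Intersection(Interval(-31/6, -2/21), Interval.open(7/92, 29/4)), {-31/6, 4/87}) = {-31/6, 4/87}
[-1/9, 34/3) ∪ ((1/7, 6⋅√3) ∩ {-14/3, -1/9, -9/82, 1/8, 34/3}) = [-1/9, 34/3)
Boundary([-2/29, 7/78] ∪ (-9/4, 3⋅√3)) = {-9/4, 3⋅√3}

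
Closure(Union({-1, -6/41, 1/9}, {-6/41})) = {-1, -6/41, 1/9}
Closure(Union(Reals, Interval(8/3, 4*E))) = Interval(-oo, oo)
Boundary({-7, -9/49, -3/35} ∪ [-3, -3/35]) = {-7, -3, -3/35}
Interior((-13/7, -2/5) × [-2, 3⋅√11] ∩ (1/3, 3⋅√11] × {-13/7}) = ∅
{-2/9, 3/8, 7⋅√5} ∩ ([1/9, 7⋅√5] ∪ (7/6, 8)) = {3/8, 7⋅√5}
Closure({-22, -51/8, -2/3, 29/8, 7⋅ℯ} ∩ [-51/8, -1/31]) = {-51/8, -2/3}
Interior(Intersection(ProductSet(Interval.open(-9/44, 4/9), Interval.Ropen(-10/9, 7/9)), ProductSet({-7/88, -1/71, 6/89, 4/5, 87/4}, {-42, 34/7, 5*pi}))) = EmptySet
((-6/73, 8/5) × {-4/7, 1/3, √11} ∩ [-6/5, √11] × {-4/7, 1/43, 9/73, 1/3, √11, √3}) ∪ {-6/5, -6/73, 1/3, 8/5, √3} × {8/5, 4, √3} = ((-6/73, 8/5) × {-4/7, 1/3, √11}) ∪ ({-6/5, -6/73, 1/3, 8/5, √3} × {8/5, 4, √3})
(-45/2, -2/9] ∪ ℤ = ℤ ∪ (-45/2, -2/9]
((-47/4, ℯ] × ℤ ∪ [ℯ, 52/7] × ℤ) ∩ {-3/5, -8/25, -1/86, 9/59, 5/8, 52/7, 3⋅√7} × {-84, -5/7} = {-3/5, -8/25, -1/86, 9/59, 5/8, 52/7} × {-84}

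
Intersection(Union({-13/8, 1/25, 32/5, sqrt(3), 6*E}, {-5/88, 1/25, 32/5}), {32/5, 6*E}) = {32/5, 6*E}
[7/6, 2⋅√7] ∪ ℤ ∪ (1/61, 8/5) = ℤ ∪ (1/61, 2⋅√7]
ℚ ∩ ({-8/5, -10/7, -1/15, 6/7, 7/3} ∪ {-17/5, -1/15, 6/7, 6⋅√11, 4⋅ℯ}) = {-17/5, -8/5, -10/7, -1/15, 6/7, 7/3}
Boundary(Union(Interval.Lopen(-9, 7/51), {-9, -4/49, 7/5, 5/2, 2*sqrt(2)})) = {-9, 7/51, 7/5, 5/2, 2*sqrt(2)}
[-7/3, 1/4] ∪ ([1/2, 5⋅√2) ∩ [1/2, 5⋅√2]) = [-7/3, 1/4] ∪ [1/2, 5⋅√2)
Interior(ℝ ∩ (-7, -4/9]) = (-7, -4/9)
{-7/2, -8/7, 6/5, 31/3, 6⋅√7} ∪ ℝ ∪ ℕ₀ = ℝ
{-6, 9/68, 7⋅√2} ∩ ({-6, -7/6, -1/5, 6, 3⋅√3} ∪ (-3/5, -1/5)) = {-6}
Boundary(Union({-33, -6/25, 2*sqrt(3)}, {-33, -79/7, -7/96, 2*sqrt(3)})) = {-33, -79/7, -6/25, -7/96, 2*sqrt(3)}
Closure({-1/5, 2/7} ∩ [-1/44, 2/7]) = {2/7}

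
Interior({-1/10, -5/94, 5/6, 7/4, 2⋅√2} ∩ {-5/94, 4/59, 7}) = ∅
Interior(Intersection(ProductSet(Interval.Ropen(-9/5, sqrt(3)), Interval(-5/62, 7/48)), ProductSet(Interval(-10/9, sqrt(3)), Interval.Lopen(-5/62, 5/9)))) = ProductSet(Interval.open(-10/9, sqrt(3)), Interval.open(-5/62, 7/48))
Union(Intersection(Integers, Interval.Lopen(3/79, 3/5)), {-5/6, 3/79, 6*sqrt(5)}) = {-5/6, 3/79, 6*sqrt(5)}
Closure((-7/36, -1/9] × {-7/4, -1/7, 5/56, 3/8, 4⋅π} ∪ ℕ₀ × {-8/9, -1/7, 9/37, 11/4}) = (ℕ₀ × {-8/9, -1/7, 9/37, 11/4}) ∪ ([-7/36, -1/9] × {-7/4, -1/7, 5/56, 3/8, 4⋅π})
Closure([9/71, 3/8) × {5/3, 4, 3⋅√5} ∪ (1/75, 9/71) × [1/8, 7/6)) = ({1/75, 9/71} × [1/8, 7/6]) ∪ ([1/75, 9/71] × {1/8, 7/6}) ∪ ((1/75, 9/71) × [1/8, 7/6)) ∪ ([9/71, 3/8] × {5/3, 4, 3⋅√5})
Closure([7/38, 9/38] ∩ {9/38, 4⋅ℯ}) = {9/38}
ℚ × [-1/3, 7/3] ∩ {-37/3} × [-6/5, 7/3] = {-37/3} × [-1/3, 7/3]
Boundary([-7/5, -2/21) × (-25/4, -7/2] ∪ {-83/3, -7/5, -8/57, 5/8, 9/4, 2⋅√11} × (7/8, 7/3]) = ({-7/5, -2/21} × [-25/4, -7/2]) ∪ ([-7/5, -2/21] × {-25/4, -7/2}) ∪ ({-83/3, -7/5, -8/57, 5/8, 9/4, 2⋅√11} × [7/8, 7/3])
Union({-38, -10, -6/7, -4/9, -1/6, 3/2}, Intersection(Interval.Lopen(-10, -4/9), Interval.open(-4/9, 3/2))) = {-38, -10, -6/7, -4/9, -1/6, 3/2}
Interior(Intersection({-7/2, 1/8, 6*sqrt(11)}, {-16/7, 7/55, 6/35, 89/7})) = EmptySet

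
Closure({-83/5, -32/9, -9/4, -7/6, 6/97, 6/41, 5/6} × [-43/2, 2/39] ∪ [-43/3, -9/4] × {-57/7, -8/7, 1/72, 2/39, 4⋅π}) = ({-83/5, -32/9, -9/4, -7/6, 6/97, 6/41, 5/6} × [-43/2, 2/39]) ∪ ([-43/3, -9/4] × {-57/7, -8/7, 1/72, 2/39, 4⋅π})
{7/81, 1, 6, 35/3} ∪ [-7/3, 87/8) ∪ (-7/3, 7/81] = [-7/3, 87/8) ∪ {35/3}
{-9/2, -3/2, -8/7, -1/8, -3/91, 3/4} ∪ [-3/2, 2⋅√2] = {-9/2} ∪ [-3/2, 2⋅√2]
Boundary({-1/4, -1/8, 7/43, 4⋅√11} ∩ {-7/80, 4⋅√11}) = {4⋅√11}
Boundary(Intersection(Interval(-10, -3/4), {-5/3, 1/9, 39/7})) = {-5/3}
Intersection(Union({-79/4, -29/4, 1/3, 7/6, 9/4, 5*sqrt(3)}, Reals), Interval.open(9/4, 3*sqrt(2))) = Interval.open(9/4, 3*sqrt(2))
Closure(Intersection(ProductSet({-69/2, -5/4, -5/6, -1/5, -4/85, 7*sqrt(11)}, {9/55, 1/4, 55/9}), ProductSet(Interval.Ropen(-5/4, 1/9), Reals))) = ProductSet({-5/4, -5/6, -1/5, -4/85}, {9/55, 1/4, 55/9})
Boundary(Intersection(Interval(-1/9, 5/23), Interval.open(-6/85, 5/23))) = {-6/85, 5/23}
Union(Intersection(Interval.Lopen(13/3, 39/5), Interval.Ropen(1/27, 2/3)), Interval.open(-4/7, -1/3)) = Interval.open(-4/7, -1/3)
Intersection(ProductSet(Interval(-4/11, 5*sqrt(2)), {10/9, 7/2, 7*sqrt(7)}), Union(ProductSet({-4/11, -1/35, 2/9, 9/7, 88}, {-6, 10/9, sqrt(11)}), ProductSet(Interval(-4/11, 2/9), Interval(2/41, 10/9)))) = ProductSet(Union({9/7}, Interval(-4/11, 2/9)), {10/9})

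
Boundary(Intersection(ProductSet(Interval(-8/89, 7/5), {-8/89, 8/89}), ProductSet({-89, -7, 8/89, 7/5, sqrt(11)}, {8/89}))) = ProductSet({8/89, 7/5}, {8/89})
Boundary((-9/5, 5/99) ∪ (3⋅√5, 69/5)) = {-9/5, 5/99, 69/5, 3⋅√5}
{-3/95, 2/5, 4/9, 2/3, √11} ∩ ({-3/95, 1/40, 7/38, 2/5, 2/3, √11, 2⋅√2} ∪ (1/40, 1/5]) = {-3/95, 2/5, 2/3, √11}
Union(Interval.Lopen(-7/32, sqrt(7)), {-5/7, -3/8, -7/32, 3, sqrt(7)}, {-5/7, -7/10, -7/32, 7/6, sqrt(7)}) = Union({-5/7, -7/10, -3/8, 3}, Interval(-7/32, sqrt(7)))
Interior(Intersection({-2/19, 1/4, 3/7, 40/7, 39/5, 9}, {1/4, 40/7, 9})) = EmptySet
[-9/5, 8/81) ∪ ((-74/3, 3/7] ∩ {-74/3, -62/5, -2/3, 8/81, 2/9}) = {-62/5, 2/9} ∪ [-9/5, 8/81]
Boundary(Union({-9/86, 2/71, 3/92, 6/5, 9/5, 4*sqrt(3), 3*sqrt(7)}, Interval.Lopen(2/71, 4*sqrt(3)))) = {-9/86, 2/71, 4*sqrt(3), 3*sqrt(7)}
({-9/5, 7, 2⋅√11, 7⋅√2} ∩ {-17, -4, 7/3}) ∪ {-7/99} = {-7/99}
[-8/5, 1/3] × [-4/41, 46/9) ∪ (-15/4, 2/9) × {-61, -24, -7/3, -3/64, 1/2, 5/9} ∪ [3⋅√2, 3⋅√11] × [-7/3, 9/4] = ([-8/5, 1/3] × [-4/41, 46/9)) ∪ ((-15/4, 2/9) × {-61, -24, -7/3, -3/64, 1/2, 5/9}) ∪ ([3⋅√2, 3⋅√11] × [-7/3, 9/4])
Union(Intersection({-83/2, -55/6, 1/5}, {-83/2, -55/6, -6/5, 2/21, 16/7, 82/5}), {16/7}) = {-83/2, -55/6, 16/7}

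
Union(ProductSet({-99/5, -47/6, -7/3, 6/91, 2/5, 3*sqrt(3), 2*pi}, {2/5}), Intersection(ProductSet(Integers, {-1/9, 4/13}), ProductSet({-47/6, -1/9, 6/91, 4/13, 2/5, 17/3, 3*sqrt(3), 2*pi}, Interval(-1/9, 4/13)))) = ProductSet({-99/5, -47/6, -7/3, 6/91, 2/5, 3*sqrt(3), 2*pi}, {2/5})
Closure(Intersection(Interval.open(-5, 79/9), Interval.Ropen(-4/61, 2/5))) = Interval(-4/61, 2/5)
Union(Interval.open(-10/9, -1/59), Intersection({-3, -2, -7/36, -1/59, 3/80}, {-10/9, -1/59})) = Interval.Lopen(-10/9, -1/59)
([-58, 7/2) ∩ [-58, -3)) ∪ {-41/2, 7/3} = [-58, -3) ∪ {7/3}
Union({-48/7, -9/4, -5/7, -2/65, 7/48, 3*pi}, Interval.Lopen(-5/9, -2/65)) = Union({-48/7, -9/4, -5/7, 7/48, 3*pi}, Interval.Lopen(-5/9, -2/65))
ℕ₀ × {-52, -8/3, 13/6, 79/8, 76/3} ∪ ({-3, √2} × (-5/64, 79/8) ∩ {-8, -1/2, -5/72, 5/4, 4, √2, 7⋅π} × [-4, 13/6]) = (ℕ₀ × {-52, -8/3, 13/6, 79/8, 76/3}) ∪ ({√2} × (-5/64, 13/6])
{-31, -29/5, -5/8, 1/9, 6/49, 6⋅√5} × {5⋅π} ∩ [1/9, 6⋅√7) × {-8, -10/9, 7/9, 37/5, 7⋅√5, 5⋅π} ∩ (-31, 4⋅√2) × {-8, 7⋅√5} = ∅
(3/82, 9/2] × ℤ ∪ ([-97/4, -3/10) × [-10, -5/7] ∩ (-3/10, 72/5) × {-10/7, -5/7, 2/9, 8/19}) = (3/82, 9/2] × ℤ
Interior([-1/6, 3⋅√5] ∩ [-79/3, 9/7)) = (-1/6, 9/7)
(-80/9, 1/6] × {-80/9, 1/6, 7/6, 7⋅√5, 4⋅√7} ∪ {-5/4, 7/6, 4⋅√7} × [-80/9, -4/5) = ({-5/4, 7/6, 4⋅√7} × [-80/9, -4/5)) ∪ ((-80/9, 1/6] × {-80/9, 1/6, 7/6, 7⋅√5, 4⋅√7})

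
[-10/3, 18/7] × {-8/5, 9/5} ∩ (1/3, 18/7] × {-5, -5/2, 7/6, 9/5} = (1/3, 18/7] × {9/5}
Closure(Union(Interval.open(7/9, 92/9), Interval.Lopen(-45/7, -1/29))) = Union(Interval(-45/7, -1/29), Interval(7/9, 92/9))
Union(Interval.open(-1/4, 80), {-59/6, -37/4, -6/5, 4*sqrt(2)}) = Union({-59/6, -37/4, -6/5}, Interval.open(-1/4, 80))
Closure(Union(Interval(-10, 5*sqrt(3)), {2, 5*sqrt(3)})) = Interval(-10, 5*sqrt(3))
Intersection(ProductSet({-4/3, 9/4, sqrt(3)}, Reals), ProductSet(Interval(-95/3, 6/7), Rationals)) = ProductSet({-4/3}, Rationals)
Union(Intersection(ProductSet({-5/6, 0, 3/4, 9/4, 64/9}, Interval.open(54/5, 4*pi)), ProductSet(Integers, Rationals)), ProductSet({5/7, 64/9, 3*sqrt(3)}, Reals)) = Union(ProductSet({0}, Intersection(Interval.open(54/5, 4*pi), Rationals)), ProductSet({5/7, 64/9, 3*sqrt(3)}, Reals))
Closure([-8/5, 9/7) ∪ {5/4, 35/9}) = [-8/5, 9/7] ∪ {35/9}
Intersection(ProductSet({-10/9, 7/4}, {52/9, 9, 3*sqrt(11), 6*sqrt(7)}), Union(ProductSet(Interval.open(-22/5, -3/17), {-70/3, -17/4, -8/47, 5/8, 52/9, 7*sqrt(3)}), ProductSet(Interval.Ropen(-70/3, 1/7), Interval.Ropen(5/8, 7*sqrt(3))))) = ProductSet({-10/9}, {52/9, 9, 3*sqrt(11)})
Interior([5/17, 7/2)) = (5/17, 7/2)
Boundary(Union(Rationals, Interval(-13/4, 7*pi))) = Union(Interval(-oo, -13/4), Interval(7*pi, oo))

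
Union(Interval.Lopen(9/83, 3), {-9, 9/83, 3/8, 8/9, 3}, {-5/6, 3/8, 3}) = Union({-9, -5/6}, Interval(9/83, 3))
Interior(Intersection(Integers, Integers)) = EmptySet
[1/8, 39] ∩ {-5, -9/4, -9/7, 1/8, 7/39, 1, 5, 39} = {1/8, 7/39, 1, 5, 39}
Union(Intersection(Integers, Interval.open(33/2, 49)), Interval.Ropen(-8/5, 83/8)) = Union(Interval.Ropen(-8/5, 83/8), Range(17, 49, 1))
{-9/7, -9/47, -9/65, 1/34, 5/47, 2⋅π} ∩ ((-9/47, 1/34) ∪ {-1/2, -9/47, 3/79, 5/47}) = {-9/47, -9/65, 5/47}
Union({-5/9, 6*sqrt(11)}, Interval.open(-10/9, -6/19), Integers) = Union({6*sqrt(11)}, Integers, Interval.open(-10/9, -6/19))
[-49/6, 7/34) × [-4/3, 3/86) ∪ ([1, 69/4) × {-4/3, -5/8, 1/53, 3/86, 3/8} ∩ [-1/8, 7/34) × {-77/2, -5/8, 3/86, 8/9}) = [-49/6, 7/34) × [-4/3, 3/86)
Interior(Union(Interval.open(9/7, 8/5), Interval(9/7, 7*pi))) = Interval.open(9/7, 7*pi)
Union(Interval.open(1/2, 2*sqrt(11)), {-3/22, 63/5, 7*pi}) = Union({-3/22, 63/5, 7*pi}, Interval.open(1/2, 2*sqrt(11)))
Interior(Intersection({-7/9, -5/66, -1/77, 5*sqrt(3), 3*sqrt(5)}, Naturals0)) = EmptySet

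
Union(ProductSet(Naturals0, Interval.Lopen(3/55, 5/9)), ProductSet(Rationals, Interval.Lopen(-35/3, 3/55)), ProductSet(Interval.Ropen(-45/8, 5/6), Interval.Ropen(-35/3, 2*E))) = Union(ProductSet(Interval.Ropen(-45/8, 5/6), Interval.Ropen(-35/3, 2*E)), ProductSet(Naturals0, Interval.Lopen(3/55, 5/9)), ProductSet(Rationals, Interval.Lopen(-35/3, 3/55)))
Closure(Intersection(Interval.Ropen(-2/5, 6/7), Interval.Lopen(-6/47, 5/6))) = Interval(-6/47, 5/6)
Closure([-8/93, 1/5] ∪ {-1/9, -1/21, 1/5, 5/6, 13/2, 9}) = {-1/9, 5/6, 13/2, 9} ∪ [-8/93, 1/5]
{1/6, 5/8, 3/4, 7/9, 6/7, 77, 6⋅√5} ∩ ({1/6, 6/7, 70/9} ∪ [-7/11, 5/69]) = {1/6, 6/7}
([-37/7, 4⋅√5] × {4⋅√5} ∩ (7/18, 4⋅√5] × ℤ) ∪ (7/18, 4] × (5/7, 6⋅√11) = (7/18, 4] × (5/7, 6⋅√11)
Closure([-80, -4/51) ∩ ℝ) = [-80, -4/51]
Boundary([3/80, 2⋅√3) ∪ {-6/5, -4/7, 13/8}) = {-6/5, -4/7, 3/80, 2⋅√3}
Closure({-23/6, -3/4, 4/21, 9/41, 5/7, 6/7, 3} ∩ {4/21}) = {4/21}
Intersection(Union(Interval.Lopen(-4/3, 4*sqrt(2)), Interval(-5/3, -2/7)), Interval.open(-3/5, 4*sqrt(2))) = Interval.open(-3/5, 4*sqrt(2))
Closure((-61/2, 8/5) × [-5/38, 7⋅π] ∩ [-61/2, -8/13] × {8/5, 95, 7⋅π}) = [-61/2, -8/13] × {8/5, 7⋅π}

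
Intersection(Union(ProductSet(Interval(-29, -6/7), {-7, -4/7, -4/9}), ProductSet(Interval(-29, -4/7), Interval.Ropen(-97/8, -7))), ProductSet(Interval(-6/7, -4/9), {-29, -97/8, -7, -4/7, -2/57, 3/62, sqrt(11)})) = Union(ProductSet({-6/7}, {-7, -4/7}), ProductSet(Interval(-6/7, -4/7), {-97/8}))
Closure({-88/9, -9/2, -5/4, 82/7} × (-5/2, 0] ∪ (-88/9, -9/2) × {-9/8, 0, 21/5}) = ([-88/9, -9/2] × {-9/8, 0, 21/5}) ∪ ({-88/9, -9/2, -5/4, 82/7} × [-5/2, 0])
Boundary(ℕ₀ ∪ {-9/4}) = {-9/4} ∪ ℕ₀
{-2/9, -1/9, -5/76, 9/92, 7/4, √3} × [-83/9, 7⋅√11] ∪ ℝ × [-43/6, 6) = (ℝ × [-43/6, 6)) ∪ ({-2/9, -1/9, -5/76, 9/92, 7/4, √3} × [-83/9, 7⋅√11])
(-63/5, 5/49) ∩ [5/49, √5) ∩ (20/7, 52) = ∅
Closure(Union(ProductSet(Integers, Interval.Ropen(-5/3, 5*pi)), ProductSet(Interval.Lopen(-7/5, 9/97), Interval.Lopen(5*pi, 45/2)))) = Union(ProductSet({-7/5, 9/97}, Interval(5*pi, 45/2)), ProductSet(Integers, Interval(-5/3, 5*pi)), ProductSet(Interval(-7/5, 9/97), {45/2, 5*pi}), ProductSet(Interval.Lopen(-7/5, 9/97), Interval.Lopen(5*pi, 45/2)))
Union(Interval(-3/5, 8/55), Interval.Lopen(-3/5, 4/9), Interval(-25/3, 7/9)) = Interval(-25/3, 7/9)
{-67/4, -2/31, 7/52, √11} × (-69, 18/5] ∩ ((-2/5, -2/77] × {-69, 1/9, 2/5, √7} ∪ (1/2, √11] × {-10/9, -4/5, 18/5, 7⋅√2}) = ({-2/31} × {1/9, 2/5, √7}) ∪ ({√11} × {-10/9, -4/5, 18/5})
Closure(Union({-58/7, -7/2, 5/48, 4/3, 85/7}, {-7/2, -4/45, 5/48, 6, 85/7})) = {-58/7, -7/2, -4/45, 5/48, 4/3, 6, 85/7}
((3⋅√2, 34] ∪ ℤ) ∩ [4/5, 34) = {1, 2, …, 33} ∪ (3⋅√2, 34)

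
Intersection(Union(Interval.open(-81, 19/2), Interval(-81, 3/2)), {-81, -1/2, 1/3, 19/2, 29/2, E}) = {-81, -1/2, 1/3, E}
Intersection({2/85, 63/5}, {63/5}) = {63/5}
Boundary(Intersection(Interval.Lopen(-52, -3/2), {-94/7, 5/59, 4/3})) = {-94/7}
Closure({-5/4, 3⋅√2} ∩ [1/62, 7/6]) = ∅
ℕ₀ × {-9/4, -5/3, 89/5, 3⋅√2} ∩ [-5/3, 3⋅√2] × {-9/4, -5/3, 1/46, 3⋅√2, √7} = {0, 1, …, 4} × {-9/4, -5/3, 3⋅√2}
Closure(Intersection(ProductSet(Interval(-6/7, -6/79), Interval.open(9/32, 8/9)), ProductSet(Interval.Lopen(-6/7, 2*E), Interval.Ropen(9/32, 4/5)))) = Union(ProductSet({-6/7, -6/79}, Interval(9/32, 4/5)), ProductSet(Interval(-6/7, -6/79), {9/32, 4/5}), ProductSet(Interval.Lopen(-6/7, -6/79), Interval.open(9/32, 4/5)))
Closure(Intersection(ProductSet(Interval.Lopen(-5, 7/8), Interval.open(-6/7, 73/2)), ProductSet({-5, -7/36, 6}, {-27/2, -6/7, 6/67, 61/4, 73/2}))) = ProductSet({-7/36}, {6/67, 61/4})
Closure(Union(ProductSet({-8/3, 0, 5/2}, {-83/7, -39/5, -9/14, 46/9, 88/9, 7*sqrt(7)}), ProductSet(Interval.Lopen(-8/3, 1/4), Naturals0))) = Union(ProductSet({-8/3, 0, 5/2}, {-83/7, -39/5, -9/14, 46/9, 88/9, 7*sqrt(7)}), ProductSet(Interval(-8/3, 1/4), Naturals0))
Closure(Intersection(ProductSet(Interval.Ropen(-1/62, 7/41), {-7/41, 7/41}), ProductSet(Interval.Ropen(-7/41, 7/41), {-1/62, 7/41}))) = ProductSet(Interval(-1/62, 7/41), {7/41})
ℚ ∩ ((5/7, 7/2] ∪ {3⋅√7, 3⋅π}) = ℚ ∩ (5/7, 7/2]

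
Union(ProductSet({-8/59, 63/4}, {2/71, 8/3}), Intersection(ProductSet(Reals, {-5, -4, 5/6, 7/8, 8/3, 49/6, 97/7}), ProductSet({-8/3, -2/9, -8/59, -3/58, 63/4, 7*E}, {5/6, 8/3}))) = Union(ProductSet({-8/59, 63/4}, {2/71, 8/3}), ProductSet({-8/3, -2/9, -8/59, -3/58, 63/4, 7*E}, {5/6, 8/3}))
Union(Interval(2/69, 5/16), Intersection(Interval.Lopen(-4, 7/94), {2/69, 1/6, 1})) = Interval(2/69, 5/16)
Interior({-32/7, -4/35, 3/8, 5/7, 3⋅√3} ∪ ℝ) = ℝ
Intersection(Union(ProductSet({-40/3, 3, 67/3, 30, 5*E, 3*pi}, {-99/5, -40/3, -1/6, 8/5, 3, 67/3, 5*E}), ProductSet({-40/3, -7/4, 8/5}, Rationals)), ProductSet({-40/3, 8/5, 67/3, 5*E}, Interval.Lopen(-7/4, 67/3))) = Union(ProductSet({-40/3, 8/5}, Intersection(Interval.Lopen(-7/4, 67/3), Rationals)), ProductSet({-40/3, 67/3, 5*E}, {-1/6, 8/5, 3, 67/3, 5*E}))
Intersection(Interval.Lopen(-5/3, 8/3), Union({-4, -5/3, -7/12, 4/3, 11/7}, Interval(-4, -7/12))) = Union({4/3, 11/7}, Interval.Lopen(-5/3, -7/12))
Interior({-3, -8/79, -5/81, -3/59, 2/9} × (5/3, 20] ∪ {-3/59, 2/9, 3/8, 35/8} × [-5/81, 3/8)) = ∅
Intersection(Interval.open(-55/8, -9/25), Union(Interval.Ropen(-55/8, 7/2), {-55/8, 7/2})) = Interval.open(-55/8, -9/25)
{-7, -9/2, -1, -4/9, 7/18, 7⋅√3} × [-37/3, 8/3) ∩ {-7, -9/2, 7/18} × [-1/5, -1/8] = {-7, -9/2, 7/18} × [-1/5, -1/8]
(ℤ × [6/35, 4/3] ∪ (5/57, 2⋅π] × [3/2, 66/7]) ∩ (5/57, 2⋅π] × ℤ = ({1, 2, …, 6} × {1}) ∪ ((5/57, 2⋅π] × {2, 3, …, 9})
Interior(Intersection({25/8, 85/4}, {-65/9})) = EmptySet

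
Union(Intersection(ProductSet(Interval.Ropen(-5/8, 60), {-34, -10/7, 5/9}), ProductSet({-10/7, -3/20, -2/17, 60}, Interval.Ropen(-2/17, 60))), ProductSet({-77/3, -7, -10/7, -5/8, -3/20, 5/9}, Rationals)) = Union(ProductSet({-3/20, -2/17}, {5/9}), ProductSet({-77/3, -7, -10/7, -5/8, -3/20, 5/9}, Rationals))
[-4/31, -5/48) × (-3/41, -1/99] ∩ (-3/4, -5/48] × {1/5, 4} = ∅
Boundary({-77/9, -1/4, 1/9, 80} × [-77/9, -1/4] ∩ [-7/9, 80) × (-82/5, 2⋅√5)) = {-1/4, 1/9} × [-77/9, -1/4]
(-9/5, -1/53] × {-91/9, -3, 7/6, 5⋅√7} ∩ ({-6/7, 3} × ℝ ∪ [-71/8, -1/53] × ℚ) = ((-9/5, -1/53] × {-91/9, -3, 7/6}) ∪ ({-6/7} × {-91/9, -3, 7/6, 5⋅√7})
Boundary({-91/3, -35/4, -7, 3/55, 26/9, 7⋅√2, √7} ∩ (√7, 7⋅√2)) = {26/9}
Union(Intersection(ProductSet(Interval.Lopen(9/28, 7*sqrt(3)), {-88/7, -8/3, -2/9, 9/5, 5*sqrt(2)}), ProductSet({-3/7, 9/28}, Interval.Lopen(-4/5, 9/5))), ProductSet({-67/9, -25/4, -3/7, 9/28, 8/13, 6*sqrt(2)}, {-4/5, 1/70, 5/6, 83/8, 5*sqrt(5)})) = ProductSet({-67/9, -25/4, -3/7, 9/28, 8/13, 6*sqrt(2)}, {-4/5, 1/70, 5/6, 83/8, 5*sqrt(5)})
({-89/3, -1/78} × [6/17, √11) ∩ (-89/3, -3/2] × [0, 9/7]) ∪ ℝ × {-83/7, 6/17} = ℝ × {-83/7, 6/17}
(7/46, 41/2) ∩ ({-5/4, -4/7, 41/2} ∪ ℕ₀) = {1, 2, …, 20}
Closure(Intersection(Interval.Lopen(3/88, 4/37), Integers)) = EmptySet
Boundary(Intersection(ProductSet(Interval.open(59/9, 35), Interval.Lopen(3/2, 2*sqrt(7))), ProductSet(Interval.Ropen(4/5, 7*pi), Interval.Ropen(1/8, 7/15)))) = EmptySet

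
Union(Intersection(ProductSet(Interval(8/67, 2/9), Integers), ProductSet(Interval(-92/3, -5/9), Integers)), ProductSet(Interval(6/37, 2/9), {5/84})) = ProductSet(Interval(6/37, 2/9), {5/84})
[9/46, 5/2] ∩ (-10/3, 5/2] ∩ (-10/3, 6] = [9/46, 5/2]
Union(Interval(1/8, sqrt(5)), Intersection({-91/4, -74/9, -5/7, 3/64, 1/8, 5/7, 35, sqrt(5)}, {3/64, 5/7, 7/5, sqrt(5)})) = Union({3/64}, Interval(1/8, sqrt(5)))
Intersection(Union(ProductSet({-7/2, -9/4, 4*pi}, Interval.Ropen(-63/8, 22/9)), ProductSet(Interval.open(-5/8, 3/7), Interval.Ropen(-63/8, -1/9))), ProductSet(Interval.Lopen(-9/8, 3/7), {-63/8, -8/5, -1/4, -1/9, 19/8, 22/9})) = ProductSet(Interval.open(-5/8, 3/7), {-63/8, -8/5, -1/4})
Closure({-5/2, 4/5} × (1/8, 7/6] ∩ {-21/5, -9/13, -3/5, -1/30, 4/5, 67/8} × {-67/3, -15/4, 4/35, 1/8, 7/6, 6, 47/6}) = {4/5} × {7/6}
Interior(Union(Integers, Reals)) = Reals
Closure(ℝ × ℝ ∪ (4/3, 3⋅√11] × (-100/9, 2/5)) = ℝ × ℝ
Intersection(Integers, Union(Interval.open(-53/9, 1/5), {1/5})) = Range(-5, 1, 1)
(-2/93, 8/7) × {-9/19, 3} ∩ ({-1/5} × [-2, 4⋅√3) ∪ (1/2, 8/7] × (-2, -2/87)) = (1/2, 8/7) × {-9/19}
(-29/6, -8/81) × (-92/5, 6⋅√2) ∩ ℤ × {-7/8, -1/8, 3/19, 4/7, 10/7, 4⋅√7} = {-4, -3, -2, -1} × {-7/8, -1/8, 3/19, 4/7, 10/7}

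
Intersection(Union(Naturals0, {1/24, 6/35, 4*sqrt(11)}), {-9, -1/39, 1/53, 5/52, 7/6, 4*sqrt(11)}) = {4*sqrt(11)}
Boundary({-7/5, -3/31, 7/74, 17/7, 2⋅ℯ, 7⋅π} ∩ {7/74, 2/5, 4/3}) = {7/74}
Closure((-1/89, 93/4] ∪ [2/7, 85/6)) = [-1/89, 93/4]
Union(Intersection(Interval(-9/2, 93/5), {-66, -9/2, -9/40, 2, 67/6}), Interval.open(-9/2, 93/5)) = Interval.Ropen(-9/2, 93/5)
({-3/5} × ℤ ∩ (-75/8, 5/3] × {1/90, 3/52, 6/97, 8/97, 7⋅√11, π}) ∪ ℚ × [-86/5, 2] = ℚ × [-86/5, 2]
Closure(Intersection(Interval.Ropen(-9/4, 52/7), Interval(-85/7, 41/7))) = Interval(-9/4, 41/7)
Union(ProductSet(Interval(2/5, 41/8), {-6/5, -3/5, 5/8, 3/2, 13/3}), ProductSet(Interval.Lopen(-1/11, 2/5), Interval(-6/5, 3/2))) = Union(ProductSet(Interval.Lopen(-1/11, 2/5), Interval(-6/5, 3/2)), ProductSet(Interval(2/5, 41/8), {-6/5, -3/5, 5/8, 3/2, 13/3}))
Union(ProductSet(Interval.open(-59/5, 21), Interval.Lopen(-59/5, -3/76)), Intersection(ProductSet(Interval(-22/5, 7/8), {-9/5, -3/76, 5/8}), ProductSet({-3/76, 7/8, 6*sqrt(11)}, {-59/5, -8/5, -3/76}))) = ProductSet(Interval.open(-59/5, 21), Interval.Lopen(-59/5, -3/76))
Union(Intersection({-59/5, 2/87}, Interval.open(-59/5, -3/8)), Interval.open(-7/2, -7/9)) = Interval.open(-7/2, -7/9)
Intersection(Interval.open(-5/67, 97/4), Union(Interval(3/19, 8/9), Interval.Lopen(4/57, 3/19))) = Interval.Lopen(4/57, 8/9)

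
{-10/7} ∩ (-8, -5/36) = {-10/7}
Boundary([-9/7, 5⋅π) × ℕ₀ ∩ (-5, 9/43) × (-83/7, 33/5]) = [-9/7, 9/43] × {0, 1, …, 6}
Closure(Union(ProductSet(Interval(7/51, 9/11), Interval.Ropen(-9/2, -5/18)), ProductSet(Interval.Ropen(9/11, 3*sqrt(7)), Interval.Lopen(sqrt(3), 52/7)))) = Union(ProductSet({9/11, 3*sqrt(7)}, Interval(sqrt(3), 52/7)), ProductSet(Interval(7/51, 9/11), Interval(-9/2, -5/18)), ProductSet(Interval(9/11, 3*sqrt(7)), {52/7, sqrt(3)}), ProductSet(Interval.Ropen(9/11, 3*sqrt(7)), Interval.Lopen(sqrt(3), 52/7)))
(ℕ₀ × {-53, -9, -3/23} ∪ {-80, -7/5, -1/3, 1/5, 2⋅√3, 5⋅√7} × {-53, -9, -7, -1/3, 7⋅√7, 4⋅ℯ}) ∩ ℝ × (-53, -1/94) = (ℕ₀ × {-9, -3/23}) ∪ ({-80, -7/5, -1/3, 1/5, 2⋅√3, 5⋅√7} × {-9, -7, -1/3})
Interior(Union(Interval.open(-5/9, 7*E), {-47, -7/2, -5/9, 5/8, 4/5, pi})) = Interval.open(-5/9, 7*E)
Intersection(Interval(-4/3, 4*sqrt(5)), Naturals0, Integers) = Range(0, 9, 1)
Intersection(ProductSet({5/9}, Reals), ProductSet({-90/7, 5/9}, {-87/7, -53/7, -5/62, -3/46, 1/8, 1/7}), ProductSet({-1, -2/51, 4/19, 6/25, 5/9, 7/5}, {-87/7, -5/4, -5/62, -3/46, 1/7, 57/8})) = ProductSet({5/9}, {-87/7, -5/62, -3/46, 1/7})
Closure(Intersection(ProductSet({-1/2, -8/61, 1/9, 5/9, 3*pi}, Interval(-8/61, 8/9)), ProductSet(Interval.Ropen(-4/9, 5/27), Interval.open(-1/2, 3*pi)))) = ProductSet({-8/61, 1/9}, Interval(-8/61, 8/9))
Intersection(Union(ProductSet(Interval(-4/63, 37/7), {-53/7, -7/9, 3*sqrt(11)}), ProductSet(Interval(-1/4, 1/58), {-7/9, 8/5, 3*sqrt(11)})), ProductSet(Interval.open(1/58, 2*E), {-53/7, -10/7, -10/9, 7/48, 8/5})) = ProductSet(Interval.Lopen(1/58, 37/7), {-53/7})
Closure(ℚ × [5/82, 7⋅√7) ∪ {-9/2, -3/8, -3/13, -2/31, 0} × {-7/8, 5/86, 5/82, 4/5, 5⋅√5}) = (ℝ × [5/82, 7⋅√7]) ∪ ({-9/2, -3/8, -3/13, -2/31, 0} × {-7/8, 5/86, 5/82, 4/5, 5⋅√5})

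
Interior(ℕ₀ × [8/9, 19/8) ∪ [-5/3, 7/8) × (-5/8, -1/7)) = (-5/3, 7/8) × (-5/8, -1/7)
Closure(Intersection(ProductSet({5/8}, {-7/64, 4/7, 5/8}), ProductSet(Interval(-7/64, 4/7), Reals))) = EmptySet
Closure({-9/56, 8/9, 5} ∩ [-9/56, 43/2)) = {-9/56, 8/9, 5}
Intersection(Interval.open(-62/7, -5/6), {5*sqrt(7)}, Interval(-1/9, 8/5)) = EmptySet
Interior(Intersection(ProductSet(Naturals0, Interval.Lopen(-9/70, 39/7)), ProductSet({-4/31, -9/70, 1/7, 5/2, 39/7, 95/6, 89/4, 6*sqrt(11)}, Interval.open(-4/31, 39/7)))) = EmptySet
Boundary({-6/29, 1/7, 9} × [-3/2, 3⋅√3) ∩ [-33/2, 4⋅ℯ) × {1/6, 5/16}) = {-6/29, 1/7, 9} × {1/6, 5/16}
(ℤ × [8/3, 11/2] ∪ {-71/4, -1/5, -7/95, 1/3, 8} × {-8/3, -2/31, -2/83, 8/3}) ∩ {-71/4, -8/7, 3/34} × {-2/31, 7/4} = {-71/4} × {-2/31}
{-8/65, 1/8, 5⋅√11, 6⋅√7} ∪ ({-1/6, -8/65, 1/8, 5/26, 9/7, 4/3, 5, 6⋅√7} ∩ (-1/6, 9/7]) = {-8/65, 1/8, 5/26, 9/7, 5⋅√11, 6⋅√7}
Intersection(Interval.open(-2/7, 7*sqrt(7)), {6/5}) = {6/5}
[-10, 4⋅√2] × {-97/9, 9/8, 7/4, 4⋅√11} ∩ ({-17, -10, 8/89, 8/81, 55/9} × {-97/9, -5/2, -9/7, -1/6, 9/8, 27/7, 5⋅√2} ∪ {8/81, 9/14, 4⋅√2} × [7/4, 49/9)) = ({-10, 8/89, 8/81} × {-97/9, 9/8}) ∪ ({8/81, 9/14, 4⋅√2} × {7/4})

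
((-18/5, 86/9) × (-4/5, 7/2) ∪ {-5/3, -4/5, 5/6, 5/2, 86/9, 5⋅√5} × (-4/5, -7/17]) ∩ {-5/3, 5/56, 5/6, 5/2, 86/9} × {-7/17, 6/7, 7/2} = ({-5/3, 5/6, 5/2, 86/9} × {-7/17}) ∪ ({-5/3, 5/56, 5/6, 5/2} × {-7/17, 6/7})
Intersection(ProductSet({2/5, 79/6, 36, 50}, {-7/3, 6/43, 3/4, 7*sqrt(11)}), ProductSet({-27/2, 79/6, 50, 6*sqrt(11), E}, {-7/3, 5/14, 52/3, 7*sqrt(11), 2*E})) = ProductSet({79/6, 50}, {-7/3, 7*sqrt(11)})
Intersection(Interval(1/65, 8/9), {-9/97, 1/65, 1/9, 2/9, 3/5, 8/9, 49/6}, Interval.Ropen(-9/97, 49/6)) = {1/65, 1/9, 2/9, 3/5, 8/9}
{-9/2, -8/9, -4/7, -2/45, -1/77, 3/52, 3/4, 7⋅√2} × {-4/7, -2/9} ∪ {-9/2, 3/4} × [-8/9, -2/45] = ({-9/2, 3/4} × [-8/9, -2/45]) ∪ ({-9/2, -8/9, -4/7, -2/45, -1/77, 3/52, 3/4, 7⋅√2} × {-4/7, -2/9})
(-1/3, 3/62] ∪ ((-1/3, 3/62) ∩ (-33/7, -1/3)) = (-1/3, 3/62]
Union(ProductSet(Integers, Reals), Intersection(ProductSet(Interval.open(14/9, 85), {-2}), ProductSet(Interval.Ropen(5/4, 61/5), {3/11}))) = ProductSet(Integers, Reals)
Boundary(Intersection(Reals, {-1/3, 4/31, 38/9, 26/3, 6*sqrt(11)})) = {-1/3, 4/31, 38/9, 26/3, 6*sqrt(11)}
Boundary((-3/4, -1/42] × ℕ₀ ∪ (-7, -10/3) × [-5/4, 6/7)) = ([-3/4, -1/42] × ℕ₀) ∪ ({-7, -10/3} × [-5/4, 6/7]) ∪ ([-7, -10/3] × {-5/4, 6/7})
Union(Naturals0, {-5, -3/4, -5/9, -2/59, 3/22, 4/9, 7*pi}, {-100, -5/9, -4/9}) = Union({-100, -5, -3/4, -5/9, -4/9, -2/59, 3/22, 4/9, 7*pi}, Naturals0)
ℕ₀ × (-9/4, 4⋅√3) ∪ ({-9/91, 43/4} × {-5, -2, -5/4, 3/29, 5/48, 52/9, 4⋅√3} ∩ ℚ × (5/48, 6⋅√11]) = ({-9/91, 43/4} × {52/9, 4⋅√3}) ∪ (ℕ₀ × (-9/4, 4⋅√3))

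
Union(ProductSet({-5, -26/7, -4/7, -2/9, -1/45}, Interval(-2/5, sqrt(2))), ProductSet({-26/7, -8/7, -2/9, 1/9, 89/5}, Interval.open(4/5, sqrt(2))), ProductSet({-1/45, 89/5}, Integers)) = Union(ProductSet({-1/45, 89/5}, Integers), ProductSet({-5, -26/7, -4/7, -2/9, -1/45}, Interval(-2/5, sqrt(2))), ProductSet({-26/7, -8/7, -2/9, 1/9, 89/5}, Interval.open(4/5, sqrt(2))))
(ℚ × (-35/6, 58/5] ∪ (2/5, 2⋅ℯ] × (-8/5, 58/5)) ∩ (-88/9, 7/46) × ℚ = (ℚ ∩ (-88/9, 7/46)) × (ℚ ∩ (-35/6, 58/5])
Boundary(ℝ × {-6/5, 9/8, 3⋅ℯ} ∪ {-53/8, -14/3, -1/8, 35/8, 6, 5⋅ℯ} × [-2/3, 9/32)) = (ℝ × {-6/5, 9/8, 3⋅ℯ}) ∪ ({-53/8, -14/3, -1/8, 35/8, 6, 5⋅ℯ} × [-2/3, 9/32])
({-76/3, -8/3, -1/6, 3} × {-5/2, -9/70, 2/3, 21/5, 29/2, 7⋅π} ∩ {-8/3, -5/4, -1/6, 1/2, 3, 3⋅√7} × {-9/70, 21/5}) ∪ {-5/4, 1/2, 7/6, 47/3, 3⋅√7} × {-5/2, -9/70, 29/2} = ({-8/3, -1/6, 3} × {-9/70, 21/5}) ∪ ({-5/4, 1/2, 7/6, 47/3, 3⋅√7} × {-5/2, -9/70, 29/2})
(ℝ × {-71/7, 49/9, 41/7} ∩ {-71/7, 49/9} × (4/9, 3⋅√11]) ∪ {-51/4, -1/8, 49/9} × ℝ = ({-51/4, -1/8, 49/9} × ℝ) ∪ ({-71/7, 49/9} × {49/9, 41/7})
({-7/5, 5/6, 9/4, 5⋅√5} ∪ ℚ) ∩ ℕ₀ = ℕ₀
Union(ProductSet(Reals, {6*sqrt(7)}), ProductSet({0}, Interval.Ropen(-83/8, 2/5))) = Union(ProductSet({0}, Interval.Ropen(-83/8, 2/5)), ProductSet(Reals, {6*sqrt(7)}))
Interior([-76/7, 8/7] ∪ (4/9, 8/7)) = (-76/7, 8/7)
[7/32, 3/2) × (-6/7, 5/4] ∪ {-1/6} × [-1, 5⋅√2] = ([7/32, 3/2) × (-6/7, 5/4]) ∪ ({-1/6} × [-1, 5⋅√2])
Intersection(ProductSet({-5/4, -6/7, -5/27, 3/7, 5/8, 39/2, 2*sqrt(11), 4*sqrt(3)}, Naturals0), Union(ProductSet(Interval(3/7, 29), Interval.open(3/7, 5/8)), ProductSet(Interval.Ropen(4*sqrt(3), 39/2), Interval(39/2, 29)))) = ProductSet({4*sqrt(3)}, Range(20, 30, 1))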